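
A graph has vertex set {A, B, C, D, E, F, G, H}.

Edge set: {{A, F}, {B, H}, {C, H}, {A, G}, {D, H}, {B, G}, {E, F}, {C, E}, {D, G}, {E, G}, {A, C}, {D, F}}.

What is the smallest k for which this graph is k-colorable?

The cycle C-H-B-G-A-C has odd length 5, so it cannot be 2-colored; at least 3 colors are needed.
3 colors suffice: color 1 → {F, G, H}; color 2 → {B, C, D}; color 3 → {A, E}. Each edge has distinct colors on its endpoints.

3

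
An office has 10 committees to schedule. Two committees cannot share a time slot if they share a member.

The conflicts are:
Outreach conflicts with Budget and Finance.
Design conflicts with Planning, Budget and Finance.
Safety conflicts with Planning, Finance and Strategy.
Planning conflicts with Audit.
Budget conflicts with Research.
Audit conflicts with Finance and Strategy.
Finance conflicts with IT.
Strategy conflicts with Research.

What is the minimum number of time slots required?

2

Safety and Planning conflict, so at least 2 time slots are needed.
2 time slots suffice: Outreach=2, Design=2, Safety=2, Planning=1, Budget=1, Audit=2, Finance=1, Strategy=1, Research=2, IT=2. No two conflicting committees share a time slot.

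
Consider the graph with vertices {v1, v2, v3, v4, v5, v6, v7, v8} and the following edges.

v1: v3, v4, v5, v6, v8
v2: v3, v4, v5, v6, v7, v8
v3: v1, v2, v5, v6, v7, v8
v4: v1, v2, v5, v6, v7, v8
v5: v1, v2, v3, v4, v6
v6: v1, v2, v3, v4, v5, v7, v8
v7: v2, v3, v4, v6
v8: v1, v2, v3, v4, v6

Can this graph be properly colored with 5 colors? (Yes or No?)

Yes

The chromatic number is 4. v1, v4, v5, v6 are pairwise adjacent (a clique of size 4), so at least 4 colors are needed.
A valid assignment using 4 colors: v1=green, v2=green, v3=blue, v4=blue, v5=yellow, v6=red, v7=yellow, v8=yellow.
Since 5 ≥ 4, a proper 5-coloring certainly exists.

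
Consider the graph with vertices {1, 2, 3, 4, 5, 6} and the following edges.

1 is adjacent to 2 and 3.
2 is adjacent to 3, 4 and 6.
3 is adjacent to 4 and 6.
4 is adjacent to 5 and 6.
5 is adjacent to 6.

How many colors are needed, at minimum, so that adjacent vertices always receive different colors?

2, 3, 4, 6 are pairwise adjacent (a clique of size 4), so at least 4 colors are needed.
4 colors suffice: color a → {1, 4}; color b → {3, 5}; color c → {6}; color d → {2}. Each edge has distinct colors on its endpoints.

4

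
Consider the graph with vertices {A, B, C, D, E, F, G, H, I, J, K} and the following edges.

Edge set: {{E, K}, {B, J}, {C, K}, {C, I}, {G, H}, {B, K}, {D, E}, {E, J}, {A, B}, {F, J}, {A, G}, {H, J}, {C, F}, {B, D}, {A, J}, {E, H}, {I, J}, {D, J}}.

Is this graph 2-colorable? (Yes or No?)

A, B, J are mutually adjacent, so at least 3 colors are needed.
So 2 colors are not enough.

No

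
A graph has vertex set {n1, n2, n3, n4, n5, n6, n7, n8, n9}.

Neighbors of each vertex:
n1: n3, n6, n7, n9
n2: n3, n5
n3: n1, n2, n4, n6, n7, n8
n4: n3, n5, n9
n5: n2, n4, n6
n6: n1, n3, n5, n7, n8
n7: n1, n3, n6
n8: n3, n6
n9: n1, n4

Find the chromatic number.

n1, n3, n6, n7 are pairwise adjacent (a clique of size 4), so at least 4 colors are needed.
4 colors suffice: n1=3, n2=2, n3=1, n4=2, n5=1, n6=2, n7=4, n8=3, n9=1. No two adjacent vertices share a color.

4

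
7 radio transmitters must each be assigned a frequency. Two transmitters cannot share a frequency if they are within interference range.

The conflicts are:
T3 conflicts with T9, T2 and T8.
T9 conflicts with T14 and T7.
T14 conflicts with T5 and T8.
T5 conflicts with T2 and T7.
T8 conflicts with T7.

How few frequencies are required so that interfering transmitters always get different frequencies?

3

The cycle T3-T9-T14-T5-T2-T3 has odd length 5, so it cannot be 2-colored; at least 3 frequencies are needed.
A valid assignment using 3 frequencies: T3=1, T9=2, T14=1, T5=2, T2=3, T8=2, T7=1. No two conflicting transmitters share a frequency.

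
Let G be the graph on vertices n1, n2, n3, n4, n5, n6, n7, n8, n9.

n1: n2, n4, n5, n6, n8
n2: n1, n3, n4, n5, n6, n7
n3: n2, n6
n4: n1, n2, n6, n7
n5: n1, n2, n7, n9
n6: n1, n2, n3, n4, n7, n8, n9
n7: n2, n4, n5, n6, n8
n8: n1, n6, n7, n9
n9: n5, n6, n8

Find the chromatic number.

4

n2, n4, n6, n7 are mutually adjacent (a clique of size 4), so at least 4 colors are needed.
4 colors suffice: color 1 → {n5, n6}; color 2 → {n2, n8}; color 3 → {n1, n3, n7, n9}; color 4 → {n4}. Every edge joins two different colors.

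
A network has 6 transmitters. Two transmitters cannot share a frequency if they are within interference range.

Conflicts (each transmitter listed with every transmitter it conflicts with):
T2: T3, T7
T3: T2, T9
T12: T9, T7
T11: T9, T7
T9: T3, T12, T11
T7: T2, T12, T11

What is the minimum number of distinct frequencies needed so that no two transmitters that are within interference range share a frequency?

3

The cycle T2-T7-T11-T9-T3-T2 has odd length 5, so it cannot be 2-colored; at least 3 frequencies are needed.
3 frequencies suffice: frequency 1 → {T9, T7}; frequency 2 → {T3, T12, T11}; frequency 3 → {T2}. Each listed conflict is separated.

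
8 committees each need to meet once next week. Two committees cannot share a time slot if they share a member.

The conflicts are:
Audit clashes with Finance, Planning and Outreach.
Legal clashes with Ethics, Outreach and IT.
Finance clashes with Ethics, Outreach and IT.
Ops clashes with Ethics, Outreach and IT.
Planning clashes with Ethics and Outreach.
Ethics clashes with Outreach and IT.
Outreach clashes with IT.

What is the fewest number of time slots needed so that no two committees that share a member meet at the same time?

4

Legal, Ethics, Outreach, IT are mutually in conflict, so at least 4 time slots are needed.
Using 4 time slots: Audit=2, Legal=4, Finance=4, Ops=4, Planning=3, Ethics=2, Outreach=1, IT=3. Each listed conflict is separated.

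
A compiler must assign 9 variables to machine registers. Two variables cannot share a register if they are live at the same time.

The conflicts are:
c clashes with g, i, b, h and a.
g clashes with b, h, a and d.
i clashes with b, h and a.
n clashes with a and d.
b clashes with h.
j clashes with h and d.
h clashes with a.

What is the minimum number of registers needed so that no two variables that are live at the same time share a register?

4

c, g, h, a all conflict with each other, so at least 4 registers are needed.
4 registers suffice: c=4, g=3, i=3, n=3, b=2, j=2, h=1, a=2, d=1. Every pair that conflicts lands in different registers.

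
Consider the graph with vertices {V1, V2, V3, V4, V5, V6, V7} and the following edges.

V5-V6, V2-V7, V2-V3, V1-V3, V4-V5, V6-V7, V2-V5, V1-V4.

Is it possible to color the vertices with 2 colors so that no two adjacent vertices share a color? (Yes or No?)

The cycle V2-V5-V4-V1-V3-V2 has odd length 5, so it cannot be 2-colored; at least 3 colors are needed.
So 2 colors are not enough.

No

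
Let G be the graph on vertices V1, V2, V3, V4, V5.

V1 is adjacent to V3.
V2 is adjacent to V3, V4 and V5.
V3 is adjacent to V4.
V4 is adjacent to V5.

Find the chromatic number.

V2, V4, V5 are mutually adjacent, so at least 3 colors are needed.
3 colors suffice: color 1 → {V1, V2}; color 2 → {V3, V5}; color 3 → {V4}. Every edge joins two different colors.

3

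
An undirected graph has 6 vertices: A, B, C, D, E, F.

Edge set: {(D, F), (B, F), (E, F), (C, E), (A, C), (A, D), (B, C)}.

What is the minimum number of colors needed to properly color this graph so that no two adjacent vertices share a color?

3

The cycle A-C-B-F-D-A has odd length 5, so it cannot be 2-colored; at least 3 colors are needed.
One proper 3-coloring: A=2, B=2, C=1, D=3, E=2, F=1. Every edge joins two different colors.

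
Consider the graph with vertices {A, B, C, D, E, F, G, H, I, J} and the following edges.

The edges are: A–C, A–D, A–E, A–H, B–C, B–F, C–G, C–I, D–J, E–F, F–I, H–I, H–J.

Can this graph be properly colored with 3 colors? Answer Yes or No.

Yes

The chromatic number is 3. The cycle F-I-C-A-E-F has odd length 5, so it cannot be 2-colored; at least 3 colors are needed.
A valid assignment using 3 colors: A=1, B=3, C=2, D=2, E=2, F=1, G=1, H=2, I=3, J=1.
That is already a proper 3-coloring.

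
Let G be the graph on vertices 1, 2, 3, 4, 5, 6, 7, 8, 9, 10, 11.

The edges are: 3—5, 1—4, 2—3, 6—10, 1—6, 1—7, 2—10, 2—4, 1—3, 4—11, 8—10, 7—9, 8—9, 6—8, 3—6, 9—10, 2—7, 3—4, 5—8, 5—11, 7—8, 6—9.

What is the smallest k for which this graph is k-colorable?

6, 8, 9, 10 form a clique, so at least 4 colors are needed.
One proper 4-coloring: 1=c, 2=c, 3=b, 4=a, 5=a, 6=a, 7=a, 8=b, 9=c, 10=d, 11=b. Each edge has distinct colors on its endpoints.

4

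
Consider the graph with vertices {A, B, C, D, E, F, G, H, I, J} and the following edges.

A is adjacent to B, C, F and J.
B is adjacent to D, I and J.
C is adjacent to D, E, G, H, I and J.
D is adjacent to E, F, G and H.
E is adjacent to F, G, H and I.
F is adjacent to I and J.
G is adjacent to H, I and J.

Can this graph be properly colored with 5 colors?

The chromatic number is 5. C, D, E, G, H are mutually adjacent (a clique of size 5), so at least 5 colors are needed.
5 colors suffice: color red → {B, C, F}; color blue → {E, J}; color green → {A, D, I}; color yellow → {G}; color purple → {H}.
That is already a proper 5-coloring.

Yes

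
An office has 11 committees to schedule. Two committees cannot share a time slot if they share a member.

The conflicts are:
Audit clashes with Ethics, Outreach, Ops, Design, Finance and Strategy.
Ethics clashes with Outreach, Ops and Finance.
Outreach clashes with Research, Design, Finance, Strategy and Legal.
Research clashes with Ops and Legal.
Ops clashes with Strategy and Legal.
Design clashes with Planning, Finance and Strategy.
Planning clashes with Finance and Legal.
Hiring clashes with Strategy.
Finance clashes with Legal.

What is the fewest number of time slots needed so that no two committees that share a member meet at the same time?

Audit, Outreach, Design, Finance pairwise conflict, so at least 4 time slots are needed.
4 time slots suffice: Audit=2, Ethics=4, Outreach=1, Research=3, Ops=1, Design=4, Planning=1, Hiring=1, Finance=3, Strategy=3, Legal=2. No two conflicting committees share a time slot.

4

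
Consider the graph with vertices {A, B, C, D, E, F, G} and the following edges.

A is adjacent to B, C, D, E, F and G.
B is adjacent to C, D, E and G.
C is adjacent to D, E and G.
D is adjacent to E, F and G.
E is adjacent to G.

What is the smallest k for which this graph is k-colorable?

A, B, C, D, E, G form a clique, so at least 6 colors are needed.
6 colors suffice: color 1 → {A}; color 2 → {D}; color 3 → {B, F}; color 4 → {E}; color 5 → {G}; color 6 → {C}. Every edge joins two different colors.

6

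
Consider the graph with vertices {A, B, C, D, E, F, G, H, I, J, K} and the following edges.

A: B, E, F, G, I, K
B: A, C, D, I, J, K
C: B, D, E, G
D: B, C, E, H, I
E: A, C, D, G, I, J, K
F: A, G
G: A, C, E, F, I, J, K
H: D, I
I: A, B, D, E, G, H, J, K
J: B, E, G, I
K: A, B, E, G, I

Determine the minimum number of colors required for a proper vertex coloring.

5

A, E, G, I, K form a clique, so at least 5 colors are needed.
A valid assignment using 5 colors: A=4, B=2, C=1, D=4, E=3, F=1, G=2, H=2, I=1, J=4, K=5. Each edge has distinct colors on its endpoints.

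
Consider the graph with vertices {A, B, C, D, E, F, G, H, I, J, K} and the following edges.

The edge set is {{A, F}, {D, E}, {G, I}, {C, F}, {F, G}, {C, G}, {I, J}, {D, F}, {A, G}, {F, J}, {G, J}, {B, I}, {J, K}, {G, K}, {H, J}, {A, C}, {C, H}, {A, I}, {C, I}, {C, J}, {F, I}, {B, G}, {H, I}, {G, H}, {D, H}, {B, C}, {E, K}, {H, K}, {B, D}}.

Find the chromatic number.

C, G, H, I, J are pairwise adjacent (a clique of size 5), so at least 5 colors are needed.
5 colors suffice: color 1 → {D, G}; color 2 → {I, K}; color 3 → {C, E}; color 4 → {B, F, H}; color 5 → {A, J}. Every edge joins two different colors.

5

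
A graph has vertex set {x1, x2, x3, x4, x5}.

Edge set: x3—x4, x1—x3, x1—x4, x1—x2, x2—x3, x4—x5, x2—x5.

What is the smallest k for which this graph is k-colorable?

3

x1, x2, x3 are pairwise adjacent, so at least 3 colors are needed.
3 colors suffice: color R → {x2, x4}; color B → {x1, x5}; color G → {x3}. No two adjacent vertices share a color.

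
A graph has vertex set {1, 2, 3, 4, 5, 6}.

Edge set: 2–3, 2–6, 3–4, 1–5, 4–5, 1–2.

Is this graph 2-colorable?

No

The cycle 1-5-4-3-2-1 has odd length 5, so it cannot be 2-colored; at least 3 colors are needed.
So 2 colors are not enough.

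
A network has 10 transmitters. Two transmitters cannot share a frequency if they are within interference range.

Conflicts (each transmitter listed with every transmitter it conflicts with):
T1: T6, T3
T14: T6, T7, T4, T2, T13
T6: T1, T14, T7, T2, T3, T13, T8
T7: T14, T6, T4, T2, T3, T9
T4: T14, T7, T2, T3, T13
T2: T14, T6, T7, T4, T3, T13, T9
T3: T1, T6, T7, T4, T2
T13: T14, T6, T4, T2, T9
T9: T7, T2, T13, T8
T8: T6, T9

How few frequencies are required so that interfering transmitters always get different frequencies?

T14, T4, T2, T13 pairwise conflict, so at least 4 frequencies are needed.
4 frequencies suffice: T1=1, T14=4, T6=2, T7=3, T4=2, T2=1, T3=4, T13=3, T9=2, T8=1. Every pair that conflicts lands in different frequencies.

4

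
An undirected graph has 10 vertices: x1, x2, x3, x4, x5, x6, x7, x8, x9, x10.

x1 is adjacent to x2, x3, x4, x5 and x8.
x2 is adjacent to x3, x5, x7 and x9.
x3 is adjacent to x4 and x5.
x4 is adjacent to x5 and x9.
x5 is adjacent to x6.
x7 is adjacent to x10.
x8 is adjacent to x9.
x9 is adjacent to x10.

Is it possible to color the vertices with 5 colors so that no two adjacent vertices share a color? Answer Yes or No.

Yes

The chromatic number is 4. x1, x3, x4, x5 form a clique, so at least 4 colors are needed.
A valid assignment using 4 colors: x1=green, x2=red, x3=yellow, x4=red, x5=blue, x6=red, x7=blue, x8=red, x9=blue, x10=red.
Since 5 ≥ 4, a proper 5-coloring certainly exists.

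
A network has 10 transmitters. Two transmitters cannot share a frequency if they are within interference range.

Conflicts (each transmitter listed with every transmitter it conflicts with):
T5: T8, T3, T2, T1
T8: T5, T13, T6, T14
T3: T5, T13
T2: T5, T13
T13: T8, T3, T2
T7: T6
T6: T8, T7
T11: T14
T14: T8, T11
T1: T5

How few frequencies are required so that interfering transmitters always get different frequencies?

2

T8 and T13 conflict, so at least 2 frequencies are needed.
A valid assignment using 2 frequencies: T5=2, T8=1, T3=1, T2=1, T13=2, T7=1, T6=2, T11=1, T14=2, T1=1. No two conflicting transmitters share a frequency.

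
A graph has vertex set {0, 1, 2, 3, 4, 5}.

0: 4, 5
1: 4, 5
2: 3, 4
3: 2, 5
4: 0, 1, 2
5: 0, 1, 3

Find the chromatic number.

The cycle 2-4-0-5-3-2 has odd length 5, so it cannot be 2-colored; at least 3 colors are needed.
3 colors suffice: color a → {4, 5}; color b → {0, 1, 2}; color c → {3}. Each edge has distinct colors on its endpoints.

3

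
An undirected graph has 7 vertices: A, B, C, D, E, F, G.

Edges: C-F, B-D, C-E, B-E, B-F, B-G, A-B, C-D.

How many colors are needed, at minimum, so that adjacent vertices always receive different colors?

2

C and D are adjacent, so at least 2 colors are needed.
2 colors suffice: A=2, B=1, C=1, D=2, E=2, F=2, G=2. Every edge joins two different colors.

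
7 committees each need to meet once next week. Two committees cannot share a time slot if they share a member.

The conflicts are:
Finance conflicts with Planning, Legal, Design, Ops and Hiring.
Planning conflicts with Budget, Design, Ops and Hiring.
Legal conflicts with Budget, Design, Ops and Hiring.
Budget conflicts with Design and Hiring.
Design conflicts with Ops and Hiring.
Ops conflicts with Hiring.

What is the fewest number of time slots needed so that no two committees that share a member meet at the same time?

5

Finance, Planning, Design, Ops, Hiring all conflict with each other, so at least 5 time slots are needed.
5 time slots suffice: time slot 1 → {Hiring}; time slot 2 → {Design}; time slot 3 → {Budget, Ops}; time slot 4 → {Planning, Legal}; time slot 5 → {Finance}. Every pair that conflicts lands in different time slots.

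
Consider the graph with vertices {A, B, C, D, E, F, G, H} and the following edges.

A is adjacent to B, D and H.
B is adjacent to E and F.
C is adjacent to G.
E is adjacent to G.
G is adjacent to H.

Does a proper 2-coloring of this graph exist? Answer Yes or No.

No

The cycle G-E-B-A-H-G has odd length 5, so it cannot be 2-colored; at least 3 colors are needed.
So 2 colors are not enough.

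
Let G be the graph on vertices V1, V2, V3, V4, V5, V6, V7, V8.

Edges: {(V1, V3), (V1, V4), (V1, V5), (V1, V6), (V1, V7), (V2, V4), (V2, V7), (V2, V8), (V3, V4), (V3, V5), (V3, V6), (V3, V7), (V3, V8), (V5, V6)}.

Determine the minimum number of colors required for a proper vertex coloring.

V1, V3, V5, V6 form a clique, so at least 4 colors are needed.
4 colors suffice: color 1 → {V2, V3}; color 2 → {V1, V8}; color 3 → {V4, V5, V7}; color 4 → {V6}. Every edge joins two different colors.

4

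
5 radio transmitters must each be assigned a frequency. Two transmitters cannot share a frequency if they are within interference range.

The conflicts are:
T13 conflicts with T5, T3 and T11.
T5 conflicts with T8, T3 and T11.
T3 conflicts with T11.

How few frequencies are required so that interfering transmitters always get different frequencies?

4

T13, T5, T3, T11 are mutually in conflict, so at least 4 frequencies are needed.
4 frequencies suffice: frequency 1 → {T5}; frequency 2 → {T13, T8}; frequency 3 → {T3}; frequency 4 → {T11}. Every pair that conflicts lands in different frequencies.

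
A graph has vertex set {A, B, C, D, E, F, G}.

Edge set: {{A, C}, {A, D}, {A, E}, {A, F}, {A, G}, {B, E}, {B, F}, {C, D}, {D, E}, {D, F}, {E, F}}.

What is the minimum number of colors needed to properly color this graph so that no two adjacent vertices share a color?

4

A, D, E, F are pairwise adjacent (a clique of size 4), so at least 4 colors are needed.
4 colors suffice: A=red, B=red, C=green, D=blue, E=yellow, F=green, G=blue. No two adjacent vertices share a color.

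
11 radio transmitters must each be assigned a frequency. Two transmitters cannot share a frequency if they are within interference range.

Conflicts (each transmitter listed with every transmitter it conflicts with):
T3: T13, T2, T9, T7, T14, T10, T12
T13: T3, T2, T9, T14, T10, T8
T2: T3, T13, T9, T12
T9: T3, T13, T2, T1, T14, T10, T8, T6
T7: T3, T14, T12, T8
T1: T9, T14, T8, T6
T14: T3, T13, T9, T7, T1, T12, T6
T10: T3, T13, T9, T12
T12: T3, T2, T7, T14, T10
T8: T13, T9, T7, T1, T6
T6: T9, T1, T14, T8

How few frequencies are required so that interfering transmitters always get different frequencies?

4

T3, T13, T9, T14 are mutually in conflict, so at least 4 frequencies are needed.
4 frequencies suffice: T3=3, T13=4, T2=2, T9=1, T7=4, T1=4, T14=2, T10=2, T12=1, T8=2, T6=3. No two conflicting transmitters share a frequency.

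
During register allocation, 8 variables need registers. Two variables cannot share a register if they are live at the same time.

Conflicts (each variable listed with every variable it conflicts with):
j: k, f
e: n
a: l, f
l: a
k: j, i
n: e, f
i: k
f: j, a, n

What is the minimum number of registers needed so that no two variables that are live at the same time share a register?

2

n and f conflict, so at least 2 registers are needed.
Using 2 registers: j=2, e=1, a=2, l=1, k=1, n=2, i=2, f=1. Each listed conflict is separated.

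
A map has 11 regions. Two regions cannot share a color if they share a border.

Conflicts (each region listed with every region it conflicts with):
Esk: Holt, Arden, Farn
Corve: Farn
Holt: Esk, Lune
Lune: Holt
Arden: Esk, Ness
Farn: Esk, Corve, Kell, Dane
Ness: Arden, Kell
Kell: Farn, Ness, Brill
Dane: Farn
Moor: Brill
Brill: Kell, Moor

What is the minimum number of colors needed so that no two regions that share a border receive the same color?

The cycle Ness-Kell-Farn-Esk-Arden-Ness has odd length 5, so it cannot be 2-colored; at least 3 colors are needed.
One proper 3-coloring: Esk=2, Corve=2, Holt=1, Lune=2, Arden=3, Farn=1, Ness=1, Kell=2, Dane=2, Moor=2, Brill=1. No two conflicting regions share a color.

3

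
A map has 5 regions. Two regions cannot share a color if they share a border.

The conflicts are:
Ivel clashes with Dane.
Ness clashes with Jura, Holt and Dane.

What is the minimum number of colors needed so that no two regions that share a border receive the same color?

Ness and Holt conflict, so at least 2 colors are needed.
2 colors suffice: Ivel=1, Ness=1, Jura=2, Holt=2, Dane=2. Each listed conflict is separated.

2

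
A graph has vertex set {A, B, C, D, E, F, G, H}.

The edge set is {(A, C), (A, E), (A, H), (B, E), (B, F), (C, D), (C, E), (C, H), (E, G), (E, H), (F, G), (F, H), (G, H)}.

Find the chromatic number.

A, C, E, H form a clique, so at least 4 colors are needed.
4 colors suffice: A=yellow, B=blue, C=green, D=red, E=red, F=red, G=green, H=blue. Every edge joins two different colors.

4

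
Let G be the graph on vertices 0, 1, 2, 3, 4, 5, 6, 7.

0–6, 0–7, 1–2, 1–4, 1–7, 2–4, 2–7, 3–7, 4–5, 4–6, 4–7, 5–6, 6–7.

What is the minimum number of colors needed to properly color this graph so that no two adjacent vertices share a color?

4

1, 2, 4, 7 are mutually adjacent (a clique of size 4), so at least 4 colors are needed.
4 colors suffice: 0=b, 1=d, 2=c, 3=b, 4=b, 5=a, 6=c, 7=a. No two adjacent vertices share a color.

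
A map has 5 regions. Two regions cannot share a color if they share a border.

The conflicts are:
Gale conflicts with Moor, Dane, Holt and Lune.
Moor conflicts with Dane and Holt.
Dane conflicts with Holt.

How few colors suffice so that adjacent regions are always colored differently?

4

Gale, Moor, Dane, Holt are mutually in conflict, so at least 4 colors are needed.
4 colors suffice: color 1 → {Gale}; color 2 → {Dane, Lune}; color 3 → {Moor}; color 4 → {Holt}. Every pair that conflicts lands in different colors.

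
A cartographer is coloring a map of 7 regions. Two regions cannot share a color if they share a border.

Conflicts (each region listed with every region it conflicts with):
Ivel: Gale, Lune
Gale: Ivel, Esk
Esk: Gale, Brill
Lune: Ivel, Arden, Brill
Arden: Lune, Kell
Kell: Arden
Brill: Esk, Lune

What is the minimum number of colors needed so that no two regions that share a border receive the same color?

The cycle Gale-Ivel-Lune-Brill-Esk-Gale has odd length 5, so it cannot be 2-colored; at least 3 colors are needed.
3 colors suffice: Ivel=2, Gale=3, Esk=1, Lune=1, Arden=2, Kell=1, Brill=2. Every pair that conflicts lands in different colors.

3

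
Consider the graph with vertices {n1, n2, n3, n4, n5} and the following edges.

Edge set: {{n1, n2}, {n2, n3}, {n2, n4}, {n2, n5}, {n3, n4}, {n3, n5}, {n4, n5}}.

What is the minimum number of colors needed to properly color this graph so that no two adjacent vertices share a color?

n2, n3, n4, n5 form a clique, so at least 4 colors are needed.
A valid assignment using 4 colors: n1=2, n2=1, n3=4, n4=2, n5=3. Every edge joins two different colors.

4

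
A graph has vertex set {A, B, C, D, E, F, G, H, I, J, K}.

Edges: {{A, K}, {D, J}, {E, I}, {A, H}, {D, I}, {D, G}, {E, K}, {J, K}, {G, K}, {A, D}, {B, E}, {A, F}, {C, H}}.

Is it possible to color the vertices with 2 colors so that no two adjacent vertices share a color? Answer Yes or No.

No

The cycle I-D-J-K-E-I has odd length 5, so it cannot be 2-colored; at least 3 colors are needed.
So 2 colors are not enough.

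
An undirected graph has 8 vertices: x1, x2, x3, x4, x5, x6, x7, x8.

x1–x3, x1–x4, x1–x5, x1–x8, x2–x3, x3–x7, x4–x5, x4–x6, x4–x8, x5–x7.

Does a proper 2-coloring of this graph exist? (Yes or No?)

x1, x4, x5 are pairwise adjacent, so at least 3 colors are needed.
So 2 colors are not enough.

No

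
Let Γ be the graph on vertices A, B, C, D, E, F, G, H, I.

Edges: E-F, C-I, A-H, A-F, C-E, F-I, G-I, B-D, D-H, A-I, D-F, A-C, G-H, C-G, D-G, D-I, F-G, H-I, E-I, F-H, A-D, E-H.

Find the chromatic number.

5

D, F, G, H, I form a clique, so at least 5 colors are needed.
5 colors suffice: color 1 → {B, I}; color 2 → {C, F}; color 3 → {D, E}; color 4 → {H}; color 5 → {A, G}. No two adjacent vertices share a color.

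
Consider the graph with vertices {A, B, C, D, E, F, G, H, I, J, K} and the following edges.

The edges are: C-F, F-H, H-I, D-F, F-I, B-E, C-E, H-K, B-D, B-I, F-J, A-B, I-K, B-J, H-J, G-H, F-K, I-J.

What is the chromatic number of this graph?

F, H, I, J are mutually adjacent (a clique of size 4), so at least 4 colors are needed.
4 colors suffice: A=blue, B=red, C=green, D=blue, E=blue, F=red, G=red, H=blue, I=green, J=yellow, K=yellow. Each edge has distinct colors on its endpoints.

4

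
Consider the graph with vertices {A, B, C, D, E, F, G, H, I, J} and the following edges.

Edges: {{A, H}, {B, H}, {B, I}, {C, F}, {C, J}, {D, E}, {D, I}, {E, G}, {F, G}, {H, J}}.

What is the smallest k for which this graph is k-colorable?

The cycle C-F-G-E-D-I-B-H-J-C has odd length 9, so it cannot be 2-colored; at least 3 colors are needed.
3 colors suffice: A=blue, B=blue, C=red, D=red, E=blue, F=blue, G=red, H=red, I=green, J=blue. Every edge joins two different colors.

3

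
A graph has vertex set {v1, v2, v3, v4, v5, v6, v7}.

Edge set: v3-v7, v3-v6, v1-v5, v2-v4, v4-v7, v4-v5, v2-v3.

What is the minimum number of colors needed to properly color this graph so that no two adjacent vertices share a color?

2

v1 and v5 are adjacent, so at least 2 colors are needed.
A valid assignment using 2 colors: v1=R, v2=B, v3=R, v4=R, v5=B, v6=B, v7=B. Every edge joins two different colors.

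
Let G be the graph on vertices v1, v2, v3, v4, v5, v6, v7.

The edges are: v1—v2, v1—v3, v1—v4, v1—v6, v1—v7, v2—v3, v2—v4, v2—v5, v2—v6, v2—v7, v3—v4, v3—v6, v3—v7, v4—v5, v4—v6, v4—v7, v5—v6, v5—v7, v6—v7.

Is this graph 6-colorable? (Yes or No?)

Yes

The chromatic number is 6. v1, v2, v3, v4, v6, v7 are mutually adjacent (a clique of size 6), so at least 6 colors are needed.
6 colors suffice: color 1 → {v7}; color 2 → {v6}; color 3 → {v2}; color 4 → {v4}; color 5 → {v1, v5}; color 6 → {v3}.
That is already a proper 6-coloring.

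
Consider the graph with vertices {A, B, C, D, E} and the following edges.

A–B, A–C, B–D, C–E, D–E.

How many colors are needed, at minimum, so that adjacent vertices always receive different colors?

The cycle B-A-C-E-D-B has odd length 5, so it cannot be 2-colored; at least 3 colors are needed.
3 colors suffice: A=blue, B=red, C=red, D=green, E=blue. Each edge has distinct colors on its endpoints.

3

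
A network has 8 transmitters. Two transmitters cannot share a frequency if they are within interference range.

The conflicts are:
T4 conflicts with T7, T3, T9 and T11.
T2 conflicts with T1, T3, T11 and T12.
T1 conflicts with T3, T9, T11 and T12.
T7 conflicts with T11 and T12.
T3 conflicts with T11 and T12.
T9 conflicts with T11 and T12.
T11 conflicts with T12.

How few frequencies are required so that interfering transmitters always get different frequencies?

5

T2, T1, T3, T11, T12 pairwise conflict, so at least 5 frequencies are needed.
5 frequencies suffice: frequency 1 → {T11}; frequency 2 → {T4, T12}; frequency 3 → {T7, T3, T9}; frequency 4 → {T1}; frequency 5 → {T2}. No two conflicting transmitters share a frequency.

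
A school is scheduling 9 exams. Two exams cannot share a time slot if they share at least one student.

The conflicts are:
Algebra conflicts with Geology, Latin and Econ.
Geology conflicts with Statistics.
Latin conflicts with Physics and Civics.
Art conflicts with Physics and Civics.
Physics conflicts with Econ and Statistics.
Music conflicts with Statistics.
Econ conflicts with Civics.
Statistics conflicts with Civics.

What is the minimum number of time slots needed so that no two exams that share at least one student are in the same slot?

The cycle Statistics-Geology-Algebra-Econ-Physics-Statistics has odd length 5, so it cannot be 2-colored; at least 3 time slots are needed.
3 time slots suffice: Algebra=1, Geology=3, Latin=2, Art=2, Physics=1, Music=1, Econ=2, Statistics=2, Civics=1. Each listed conflict is separated.

3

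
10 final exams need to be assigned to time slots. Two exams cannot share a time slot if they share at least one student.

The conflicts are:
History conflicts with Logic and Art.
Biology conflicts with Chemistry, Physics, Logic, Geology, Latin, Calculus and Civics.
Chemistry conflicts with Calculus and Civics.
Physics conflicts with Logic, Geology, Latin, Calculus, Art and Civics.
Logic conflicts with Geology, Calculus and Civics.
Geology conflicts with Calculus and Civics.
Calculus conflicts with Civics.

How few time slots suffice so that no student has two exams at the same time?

Biology, Physics, Logic, Geology, Calculus, Civics pairwise conflict, so at least 6 time slots are needed.
6 time slots suffice: time slot 1 → {History, Chemistry, Physics}; time slot 2 → {Biology, Art}; time slot 3 → {Latin, Civics}; time slot 4 → {Logic}; time slot 5 → {Calculus}; time slot 6 → {Geology}. No two conflicting exams share a time slot.

6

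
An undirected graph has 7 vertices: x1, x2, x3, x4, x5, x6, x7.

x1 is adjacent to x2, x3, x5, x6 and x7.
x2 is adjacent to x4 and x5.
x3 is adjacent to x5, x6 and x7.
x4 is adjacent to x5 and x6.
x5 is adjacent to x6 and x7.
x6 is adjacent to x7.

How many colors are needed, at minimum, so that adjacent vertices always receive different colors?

x1, x3, x5, x6, x7 are mutually adjacent (a clique of size 5), so at least 5 colors are needed.
5 colors suffice: color R → {x5}; color B → {x2, x6}; color G → {x1, x4}; color Y → {x7}; color P → {x3}. No two adjacent vertices share a color.

5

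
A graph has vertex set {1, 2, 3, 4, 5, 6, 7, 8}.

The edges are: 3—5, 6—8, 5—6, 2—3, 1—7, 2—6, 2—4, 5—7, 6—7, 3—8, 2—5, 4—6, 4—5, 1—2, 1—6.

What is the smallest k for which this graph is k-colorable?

4

2, 4, 5, 6 are pairwise adjacent (a clique of size 4), so at least 4 colors are needed.
4 colors suffice: color a → {3, 6}; color b → {2, 7, 8}; color c → {1, 5}; color d → {4}. No two adjacent vertices share a color.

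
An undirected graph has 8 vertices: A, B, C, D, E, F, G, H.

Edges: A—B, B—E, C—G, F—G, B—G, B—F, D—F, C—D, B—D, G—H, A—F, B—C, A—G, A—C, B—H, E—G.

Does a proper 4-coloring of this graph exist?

The chromatic number is 4. A, B, C, G are mutually adjacent (a clique of size 4), so at least 4 colors are needed.
A valid assignment using 4 colors: A=yellow, B=red, C=green, D=blue, E=green, F=green, G=blue, H=green.
That is already a proper 4-coloring.

Yes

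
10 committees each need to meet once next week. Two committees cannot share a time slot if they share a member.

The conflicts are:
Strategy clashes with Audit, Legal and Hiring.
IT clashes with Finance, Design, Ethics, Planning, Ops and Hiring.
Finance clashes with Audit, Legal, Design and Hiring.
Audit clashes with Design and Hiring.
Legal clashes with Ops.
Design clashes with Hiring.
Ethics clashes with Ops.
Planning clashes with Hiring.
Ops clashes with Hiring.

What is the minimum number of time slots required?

IT, Finance, Design, Hiring are mutually in conflict, so at least 4 time slots are needed.
Using 4 time slots: Strategy=3, IT=2, Finance=3, Audit=2, Legal=1, Design=4, Ethics=1, Planning=3, Ops=3, Hiring=1. Each listed conflict is separated.

4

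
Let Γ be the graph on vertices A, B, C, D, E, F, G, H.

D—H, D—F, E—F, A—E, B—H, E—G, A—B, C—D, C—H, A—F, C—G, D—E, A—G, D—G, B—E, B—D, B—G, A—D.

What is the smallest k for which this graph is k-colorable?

5

A, B, D, E, G are pairwise adjacent (a clique of size 5), so at least 5 colors are needed.
5 colors suffice: color 1 → {D}; color 2 → {A, C}; color 3 → {E, H}; color 4 → {B, F}; color 5 → {G}. Each edge has distinct colors on its endpoints.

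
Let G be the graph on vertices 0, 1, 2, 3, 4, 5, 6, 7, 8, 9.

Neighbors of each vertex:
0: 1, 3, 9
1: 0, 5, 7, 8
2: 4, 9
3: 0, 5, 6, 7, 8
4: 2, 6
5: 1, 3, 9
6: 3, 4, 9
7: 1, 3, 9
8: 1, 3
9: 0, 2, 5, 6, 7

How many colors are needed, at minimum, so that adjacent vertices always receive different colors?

2

7 and 9 are adjacent, so at least 2 colors are needed.
2 colors suffice: color red → {1, 3, 4, 9}; color blue → {0, 2, 5, 6, 7, 8}. Each edge has distinct colors on its endpoints.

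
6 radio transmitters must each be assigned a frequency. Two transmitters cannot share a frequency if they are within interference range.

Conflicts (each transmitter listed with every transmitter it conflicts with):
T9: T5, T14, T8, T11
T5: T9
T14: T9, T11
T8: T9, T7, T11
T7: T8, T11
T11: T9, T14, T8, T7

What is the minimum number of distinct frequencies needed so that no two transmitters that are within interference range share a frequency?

3

T8, T7, T11 are mutually in conflict, so at least 3 frequencies are needed.
A valid assignment using 3 frequencies: T9=2, T5=1, T14=3, T8=3, T7=2, T11=1. Every pair that conflicts lands in different frequencies.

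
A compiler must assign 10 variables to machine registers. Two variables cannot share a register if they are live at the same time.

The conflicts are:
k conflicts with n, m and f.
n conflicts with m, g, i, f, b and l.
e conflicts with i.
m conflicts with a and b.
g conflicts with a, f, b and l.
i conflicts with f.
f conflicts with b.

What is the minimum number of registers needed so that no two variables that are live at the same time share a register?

4

n, g, f, b pairwise conflict, so at least 4 registers are needed.
4 registers suffice: register 1 → {n, e, a}; register 2 → {m, g, i}; register 3 → {f, l}; register 4 → {k, b}. No two conflicting variables share a register.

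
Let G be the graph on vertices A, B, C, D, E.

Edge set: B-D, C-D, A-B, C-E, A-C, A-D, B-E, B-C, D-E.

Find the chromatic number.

B, C, D, E are pairwise adjacent (a clique of size 4), so at least 4 colors are needed.
4 colors suffice: color 1 → {C}; color 2 → {B}; color 3 → {D}; color 4 → {A, E}. Every edge joins two different colors.

4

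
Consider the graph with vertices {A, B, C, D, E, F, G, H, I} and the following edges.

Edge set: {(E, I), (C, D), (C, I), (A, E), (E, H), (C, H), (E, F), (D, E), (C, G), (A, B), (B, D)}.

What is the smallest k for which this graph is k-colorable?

C and H are adjacent, so at least 2 colors are needed.
2 colors suffice: color red → {B, C, E}; color blue → {A, D, F, G, H, I}. Every edge joins two different colors.

2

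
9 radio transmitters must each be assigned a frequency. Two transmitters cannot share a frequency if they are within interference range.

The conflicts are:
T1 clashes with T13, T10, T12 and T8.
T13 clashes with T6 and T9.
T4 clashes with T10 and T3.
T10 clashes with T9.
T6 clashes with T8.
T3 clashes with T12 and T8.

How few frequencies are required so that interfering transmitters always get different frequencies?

The cycle T3-T4-T10-T1-T8-T3 has odd length 5, so it cannot be 2-colored; at least 3 frequencies are needed.
Using 3 frequencies: T1=1, T13=2, T4=3, T10=2, T6=1, T3=1, T9=1, T12=2, T8=2. No two conflicting transmitters share a frequency.

3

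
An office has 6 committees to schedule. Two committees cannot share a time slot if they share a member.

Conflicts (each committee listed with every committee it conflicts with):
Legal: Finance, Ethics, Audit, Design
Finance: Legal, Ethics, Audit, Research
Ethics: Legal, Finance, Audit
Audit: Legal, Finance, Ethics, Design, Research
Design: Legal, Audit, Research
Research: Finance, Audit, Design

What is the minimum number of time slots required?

Legal, Finance, Ethics, Audit pairwise conflict, so at least 4 time slots are needed.
4 time slots suffice: time slot 1 → {Audit}; time slot 2 → {Finance, Design}; time slot 3 → {Legal, Research}; time slot 4 → {Ethics}. No two conflicting committees share a time slot.

4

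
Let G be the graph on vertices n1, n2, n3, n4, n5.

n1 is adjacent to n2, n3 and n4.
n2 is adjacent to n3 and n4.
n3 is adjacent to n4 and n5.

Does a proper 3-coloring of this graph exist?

No

n1, n2, n3, n4 are pairwise adjacent (a clique of size 4), so at least 4 colors are needed.
So 3 colors are not enough.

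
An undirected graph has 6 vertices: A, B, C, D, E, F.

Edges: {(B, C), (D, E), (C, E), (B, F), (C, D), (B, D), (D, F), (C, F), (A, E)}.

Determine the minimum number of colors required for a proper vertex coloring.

4

B, C, D, F are pairwise adjacent (a clique of size 4), so at least 4 colors are needed.
4 colors suffice: color 1 → {A, D}; color 2 → {C}; color 3 → {B, E}; color 4 → {F}. Every edge joins two different colors.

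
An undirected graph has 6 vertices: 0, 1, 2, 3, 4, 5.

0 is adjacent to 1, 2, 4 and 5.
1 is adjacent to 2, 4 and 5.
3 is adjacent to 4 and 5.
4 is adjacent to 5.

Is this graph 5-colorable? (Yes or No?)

Yes

The chromatic number is 4. 0, 1, 4, 5 are mutually adjacent (a clique of size 4), so at least 4 colors are needed.
One proper 4-coloring: 0=blue, 1=yellow, 2=red, 3=blue, 4=green, 5=red.
Since 5 ≥ 4, a proper 5-coloring certainly exists.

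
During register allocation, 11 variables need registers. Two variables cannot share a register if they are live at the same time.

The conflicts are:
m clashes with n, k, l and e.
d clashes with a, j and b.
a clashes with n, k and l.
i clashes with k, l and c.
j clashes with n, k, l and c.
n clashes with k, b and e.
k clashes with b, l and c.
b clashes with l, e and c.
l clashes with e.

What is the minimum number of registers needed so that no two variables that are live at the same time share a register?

m, n, k pairwise conflict, so at least 3 registers are needed.
3 registers suffice: register 1 → {d, k, e}; register 2 → {n, l, c}; register 3 → {m, a, i, j, b}. No two conflicting variables share a register.

3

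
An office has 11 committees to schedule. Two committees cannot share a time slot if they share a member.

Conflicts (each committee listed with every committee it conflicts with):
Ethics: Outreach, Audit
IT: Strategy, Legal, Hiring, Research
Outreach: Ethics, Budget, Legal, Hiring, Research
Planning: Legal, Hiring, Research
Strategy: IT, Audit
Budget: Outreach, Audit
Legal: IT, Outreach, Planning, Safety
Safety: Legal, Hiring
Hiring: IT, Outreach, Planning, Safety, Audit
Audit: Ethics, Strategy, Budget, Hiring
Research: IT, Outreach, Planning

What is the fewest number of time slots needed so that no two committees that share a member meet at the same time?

2

Safety and Hiring conflict, so at least 2 time slots are needed.
2 time slots suffice: time slot 1 → {Ethics, Strategy, Budget, Legal, Hiring, Research}; time slot 2 → {IT, Outreach, Planning, Safety, Audit}. Each listed conflict is separated.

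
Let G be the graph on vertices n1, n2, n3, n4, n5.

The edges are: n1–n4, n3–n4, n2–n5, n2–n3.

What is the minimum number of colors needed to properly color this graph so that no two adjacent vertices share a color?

n3 and n4 are adjacent, so at least 2 colors are needed.
2 colors suffice: color red → {n2, n4}; color blue → {n1, n3, n5}. Every edge joins two different colors.

2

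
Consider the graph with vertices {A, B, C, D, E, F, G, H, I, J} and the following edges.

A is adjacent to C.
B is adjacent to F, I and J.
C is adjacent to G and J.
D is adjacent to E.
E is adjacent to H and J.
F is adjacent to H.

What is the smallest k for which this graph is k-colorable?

3

The cycle H-E-J-B-F-H has odd length 5, so it cannot be 2-colored; at least 3 colors are needed.
3 colors suffice: color red → {B, C, E}; color blue → {A, D, G, H, I, J}; color green → {F}. Every edge joins two different colors.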